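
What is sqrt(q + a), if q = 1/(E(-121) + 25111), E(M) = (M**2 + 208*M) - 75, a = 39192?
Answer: sqrt(8250350301061)/14509 ≈ 197.97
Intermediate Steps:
E(M) = -75 + M**2 + 208*M
q = 1/14509 (q = 1/((-75 + (-121)**2 + 208*(-121)) + 25111) = 1/((-75 + 14641 - 25168) + 25111) = 1/(-10602 + 25111) = 1/14509 ≈ 6.8923e-5)
sqrt(q + a) = sqrt(1/14509 + 39192) = sqrt(568636729/14509) = sqrt(8250350301061)/14509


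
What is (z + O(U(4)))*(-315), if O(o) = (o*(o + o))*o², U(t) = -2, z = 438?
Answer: -148050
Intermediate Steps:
O(o) = 2*o⁴ (O(o) = (o*(2*o))*o² = (2*o²)*o² = 2*o⁴)
(z + O(U(4)))*(-315) = (438 + 2*(-2)⁴)*(-315) = (438 + 2*16)*(-315) = (438 + 32)*(-315) = 470*(-315) = -148050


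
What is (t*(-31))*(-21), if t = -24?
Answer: -15624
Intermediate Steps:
(t*(-31))*(-21) = -24*(-31)*(-21) = 744*(-21) = -15624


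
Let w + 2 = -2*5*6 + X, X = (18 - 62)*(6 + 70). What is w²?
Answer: 11600836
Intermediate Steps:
X = -3344 (X = -44*76 = -3344)
w = -3406 (w = -2 + (-2*5*6 - 3344) = -2 + (-10*6 - 3344) = -2 + (-60 - 3344) = -2 - 3404 = -3406)
w² = (-3406)² = 11600836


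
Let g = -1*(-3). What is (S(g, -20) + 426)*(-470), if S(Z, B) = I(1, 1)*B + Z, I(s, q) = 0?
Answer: -201630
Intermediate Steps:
g = 3
S(Z, B) = Z (S(Z, B) = 0*B + Z = 0 + Z = Z)
(S(g, -20) + 426)*(-470) = (3 + 426)*(-470) = 429*(-470) = -201630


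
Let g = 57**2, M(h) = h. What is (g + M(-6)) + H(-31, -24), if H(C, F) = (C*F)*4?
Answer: 6219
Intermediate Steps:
g = 3249
H(C, F) = 4*C*F
(g + M(-6)) + H(-31, -24) = (3249 - 6) + 4*(-31)*(-24) = 3243 + 2976 = 6219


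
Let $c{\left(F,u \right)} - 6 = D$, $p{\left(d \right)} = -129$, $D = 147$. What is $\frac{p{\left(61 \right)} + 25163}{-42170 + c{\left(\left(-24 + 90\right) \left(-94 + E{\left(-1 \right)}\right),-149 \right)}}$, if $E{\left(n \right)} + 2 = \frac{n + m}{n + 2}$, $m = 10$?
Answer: $- \frac{25034}{42017} \approx -0.59581$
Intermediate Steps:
$E{\left(n \right)} = -2 + \frac{10 + n}{2 + n}$ ($E{\left(n \right)} = -2 + \frac{n + 10}{n + 2} = -2 + \frac{10 + n}{2 + n}$)
$c{\left(F,u \right)} = 153$ ($c{\left(F,u \right)} = 6 + 147 = 153$)
$\frac{p{\left(61 \right)} + 25163}{-42170 + c{\left(\left(-24 + 90\right) \left(-94 + E{\left(-1 \right)}\right),-149 \right)}} = \frac{-129 + 25163}{-42170 + 153} = \frac{25034}{-42017} = 25034 \left(- \frac{1}{42017}\right) = - \frac{25034}{42017}$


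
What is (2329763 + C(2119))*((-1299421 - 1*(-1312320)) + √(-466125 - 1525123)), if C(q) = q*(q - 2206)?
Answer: 27673643590 + 8581640*I*√124453 ≈ 2.7674e+10 + 3.0274e+9*I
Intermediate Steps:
C(q) = q*(-2206 + q)
(2329763 + C(2119))*((-1299421 - 1*(-1312320)) + √(-466125 - 1525123)) = (2329763 + 2119*(-2206 + 2119))*((-1299421 - 1*(-1312320)) + √(-466125 - 1525123)) = (2329763 + 2119*(-87))*((-1299421 + 1312320) + √(-1991248)) = (2329763 - 184353)*(12899 + 4*I*√124453) = 2145410*(12899 + 4*I*√124453) = 27673643590 + 8581640*I*√124453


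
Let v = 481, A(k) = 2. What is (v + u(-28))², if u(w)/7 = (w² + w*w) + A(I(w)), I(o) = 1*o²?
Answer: 131583841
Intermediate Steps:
I(o) = o²
u(w) = 14 + 14*w² (u(w) = 7*((w² + w*w) + 2) = 7*((w² + w²) + 2) = 7*(2*w² + 2) = 7*(2 + 2*w²) = 14 + 14*w²)
(v + u(-28))² = (481 + (14 + 14*(-28)²))² = (481 + (14 + 14*784))² = (481 + (14 + 10976))² = (481 + 10990)² = 11471² = 131583841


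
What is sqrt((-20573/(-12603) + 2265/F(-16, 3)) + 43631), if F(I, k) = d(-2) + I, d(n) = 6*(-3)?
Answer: sqrt(7999328662645398)/428502 ≈ 208.72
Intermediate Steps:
d(n) = -18
F(I, k) = -18 + I
sqrt((-20573/(-12603) + 2265/F(-16, 3)) + 43631) = sqrt((-20573/(-12603) + 2265/(-18 - 16)) + 43631) = sqrt((-20573*(-1/12603) + 2265/(-34)) + 43631) = sqrt((20573/12603 + 2265*(-1/34)) + 43631) = sqrt((20573/12603 - 2265/34) + 43631) = sqrt(-27846313/428502 + 43631) = sqrt(18668124449/428502) = sqrt(7999328662645398)/428502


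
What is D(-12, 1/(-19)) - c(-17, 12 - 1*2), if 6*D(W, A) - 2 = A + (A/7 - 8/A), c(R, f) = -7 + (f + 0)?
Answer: 9040/399 ≈ 22.657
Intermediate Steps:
c(R, f) = -7 + f
D(W, A) = 1/3 - 4/(3*A) + 4*A/21 (D(W, A) = 1/3 + (A + (A/7 - 8/A))/6 = 1/3 + (A + (-8/A + A/7))/6 = 1/3 + (-8/A + 8*A/7)/6 = 1/3 + (-4/(3*A) + 4*A/21) = 1/3 - 4/(3*A) + 4*A/21)
D(-12, 1/(-19)) - c(-17, 12 - 1*2) = (-28 + (7 + 4/(-19))/(-19))/(21*(1/(-19))) - (-7 + (12 - 1*2)) = (-28 - (7 + 4*(-1/19))/19)/(21*(-1/19)) - (-7 + (12 - 2)) = (1/21)*(-19)*(-28 - (7 - 4/19)/19) - (-7 + 10) = (1/21)*(-19)*(-28 - 1/19*129/19) - 1*3 = (1/21)*(-19)*(-28 - 129/361) - 3 = (1/21)*(-19)*(-10237/361) - 3 = 10237/399 - 3 = 9040/399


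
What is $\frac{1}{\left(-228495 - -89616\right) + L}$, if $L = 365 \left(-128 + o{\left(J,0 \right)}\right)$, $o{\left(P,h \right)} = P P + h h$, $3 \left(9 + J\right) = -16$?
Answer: $- \frac{9}{995506} \approx -9.0406 \cdot 10^{-6}$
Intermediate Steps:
$J = - \frac{43}{3}$ ($J = -9 + \frac{1}{3} \left(-16\right) = -9 - \frac{16}{3} = - \frac{43}{3} \approx -14.333$)
$o{\left(P,h \right)} = P^{2} + h^{2}$
$L = \frac{254405}{9}$ ($L = 365 \left(-128 + \left(\left(- \frac{43}{3}\right)^{2} + 0^{2}\right)\right) = 365 \left(-128 + \left(\frac{1849}{9} + 0\right)\right) = 365 \left(-128 + \frac{1849}{9}\right) = 365 \cdot \frac{697}{9} = \frac{254405}{9} \approx 28267.0$)
$\frac{1}{\left(-228495 - -89616\right) + L} = \frac{1}{\left(-228495 - -89616\right) + \frac{254405}{9}} = \frac{1}{\left(-228495 + 89616\right) + \frac{254405}{9}} = \frac{1}{-138879 + \frac{254405}{9}} = \frac{1}{- \frac{995506}{9}} = - \frac{9}{995506}$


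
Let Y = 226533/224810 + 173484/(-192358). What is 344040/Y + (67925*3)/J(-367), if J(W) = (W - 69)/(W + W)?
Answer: 597572828264357425/166206716122 ≈ 3.5954e+6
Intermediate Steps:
J(W) = (-69 + W)/(2*W) (J(W) = (-69 + W)/((2*W)) = (-69 + W)*(1/(2*W)) = (-69 + W)/(2*W))
Y = 2287248387/21622000990 (Y = 226533*(1/224810) + 173484*(-1/192358) = 226533/224810 - 86742/96179 = 2287248387/21622000990 ≈ 0.10578)
344040/Y + (67925*3)/J(-367) = 344040/(2287248387/21622000990) + (67925*3)/(((1/2)*(-69 - 367)/(-367))) = 344040*(21622000990/2287248387) + 203775/(((1/2)*(-1/367)*(-436))) = 2479611073533200/762416129 + 203775/(218/367) = 2479611073533200/762416129 + 203775*(367/218) = 2479611073533200/762416129 + 74785425/218 = 597572828264357425/166206716122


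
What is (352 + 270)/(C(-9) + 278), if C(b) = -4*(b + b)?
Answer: 311/175 ≈ 1.7771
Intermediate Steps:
C(b) = -8*b
(352 + 270)/(C(-9) + 278) = (352 + 270)/(-8*(-9) + 278) = 622/(72 + 278) = 622/350 = 622*(1/350) = 311/175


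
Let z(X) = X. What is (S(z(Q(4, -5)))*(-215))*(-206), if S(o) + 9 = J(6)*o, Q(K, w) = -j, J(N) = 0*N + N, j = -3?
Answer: 398610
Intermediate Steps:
J(N) = N (J(N) = 0 + N = N)
Q(K, w) = 3 (Q(K, w) = -1*(-3) = 3)
S(o) = -9 + 6*o
(S(z(Q(4, -5)))*(-215))*(-206) = ((-9 + 6*3)*(-215))*(-206) = ((-9 + 18)*(-215))*(-206) = (9*(-215))*(-206) = -1935*(-206) = 398610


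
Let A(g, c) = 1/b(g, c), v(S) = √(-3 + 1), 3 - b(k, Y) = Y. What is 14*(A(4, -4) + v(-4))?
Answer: 2 + 14*I*√2 ≈ 2.0 + 19.799*I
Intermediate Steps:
b(k, Y) = 3 - Y
v(S) = I*√2 (v(S) = √(-2) = I*√2)
A(g, c) = 1/(3 - c)
14*(A(4, -4) + v(-4)) = 14*(-1/(-3 - 4) + I*√2) = 14*(-1/(-7) + I*√2) = 14*(-1*(-⅐) + I*√2) = 14*(⅐ + I*√2) = 2 + 14*I*√2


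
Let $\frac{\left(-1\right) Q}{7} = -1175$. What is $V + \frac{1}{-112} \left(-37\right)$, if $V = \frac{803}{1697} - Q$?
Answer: $- \frac{1563123675}{190064} \approx -8224.2$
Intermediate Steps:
$Q = 8225$ ($Q = \left(-7\right) \left(-1175\right) = 8225$)
$V = - \frac{13957022}{1697}$ ($V = \frac{803}{1697} - 8225 = - \frac{13957022}{1697} \approx -8224.5$)
$V + \frac{1}{-112} \left(-37\right) = - \frac{13957022}{1697} + \frac{1}{-112} \left(-37\right) = - \frac{13957022}{1697} - - \frac{37}{112} = - \frac{13957022}{1697} + \frac{37}{112} = - \frac{1563123675}{190064}$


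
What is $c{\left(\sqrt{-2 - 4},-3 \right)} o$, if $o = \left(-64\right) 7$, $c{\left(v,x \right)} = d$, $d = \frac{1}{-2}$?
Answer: $224$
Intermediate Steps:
$d = - \frac{1}{2} \approx -0.5$
$c{\left(v,x \right)} = - \frac{1}{2}$
$o = -448$
$c{\left(\sqrt{-2 - 4},-3 \right)} o = \left(- \frac{1}{2}\right) \left(-448\right) = 224$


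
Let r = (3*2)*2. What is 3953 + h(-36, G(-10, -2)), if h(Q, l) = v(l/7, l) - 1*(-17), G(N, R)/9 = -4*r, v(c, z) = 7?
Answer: 3977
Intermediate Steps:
r = 12 (r = 6*2 = 12)
G(N, R) = -432 (G(N, R) = 9*(-4*12) = 9*(-48) = -432)
h(Q, l) = 24 (h(Q, l) = 7 - 1*(-17) = 7 + 17 = 24)
3953 + h(-36, G(-10, -2)) = 3953 + 24 = 3977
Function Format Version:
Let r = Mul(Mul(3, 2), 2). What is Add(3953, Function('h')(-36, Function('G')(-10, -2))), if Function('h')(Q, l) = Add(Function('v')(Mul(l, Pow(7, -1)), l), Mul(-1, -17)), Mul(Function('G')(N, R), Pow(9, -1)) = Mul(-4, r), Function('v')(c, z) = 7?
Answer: 3977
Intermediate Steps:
r = 12 (r = Mul(6, 2) = 12)
Function('G')(N, R) = -432 (Function('G')(N, R) = Mul(9, Mul(-4, 12)) = Mul(9, -48) = -432)
Function('h')(Q, l) = 24 (Function('h')(Q, l) = Add(7, Mul(-1, -17)) = Add(7, 17) = 24)
Add(3953, Function('h')(-36, Function('G')(-10, -2))) = Add(3953, 24) = 3977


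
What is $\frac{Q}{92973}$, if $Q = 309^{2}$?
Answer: $\frac{31827}{30991} \approx 1.027$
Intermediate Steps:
$Q = 95481$
$\frac{Q}{92973} = \frac{95481}{92973} = 95481 \cdot \frac{1}{92973} = \frac{31827}{30991}$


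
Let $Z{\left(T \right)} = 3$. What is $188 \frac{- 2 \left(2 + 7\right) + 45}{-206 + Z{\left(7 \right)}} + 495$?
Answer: $\frac{95409}{203} \approx 470.0$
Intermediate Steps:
$188 \frac{- 2 \left(2 + 7\right) + 45}{-206 + Z{\left(7 \right)}} + 495 = 188 \frac{- 2 \left(2 + 7\right) + 45}{-206 + 3} + 495 = 188 \frac{\left(-2\right) 9 + 45}{-203} + 495 = 188 \left(-18 + 45\right) \left(- \frac{1}{203}\right) + 495 = 188 \cdot 27 \left(- \frac{1}{203}\right) + 495 = 188 \left(- \frac{27}{203}\right) + 495 = - \frac{5076}{203} + 495 = \frac{95409}{203}$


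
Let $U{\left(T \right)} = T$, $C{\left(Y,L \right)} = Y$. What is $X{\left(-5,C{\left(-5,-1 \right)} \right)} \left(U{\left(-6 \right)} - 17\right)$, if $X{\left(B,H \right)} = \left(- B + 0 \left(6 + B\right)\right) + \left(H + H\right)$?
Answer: $115$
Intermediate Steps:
$X{\left(B,H \right)} = - B + 2 H$ ($X{\left(B,H \right)} = \left(- B + 0\right) + 2 H = - B + 2 H$)
$X{\left(-5,C{\left(-5,-1 \right)} \right)} \left(U{\left(-6 \right)} - 17\right) = \left(\left(-1\right) \left(-5\right) + 2 \left(-5\right)\right) \left(-6 - 17\right) = \left(5 - 10\right) \left(-23\right) = \left(-5\right) \left(-23\right) = 115$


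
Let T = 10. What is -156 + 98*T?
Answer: 824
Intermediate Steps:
-156 + 98*T = -156 + 98*10 = -156 + 980 = 824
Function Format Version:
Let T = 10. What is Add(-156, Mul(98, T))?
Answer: 824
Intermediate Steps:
Add(-156, Mul(98, T)) = Add(-156, Mul(98, 10)) = Add(-156, 980) = 824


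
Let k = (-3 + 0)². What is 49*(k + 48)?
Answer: 2793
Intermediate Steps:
k = 9 (k = (-3)² = 9)
49*(k + 48) = 49*(9 + 48) = 49*57 = 2793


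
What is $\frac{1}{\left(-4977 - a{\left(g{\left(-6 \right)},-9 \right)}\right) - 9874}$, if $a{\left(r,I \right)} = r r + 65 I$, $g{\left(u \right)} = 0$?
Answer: $- \frac{1}{14266} \approx -7.0097 \cdot 10^{-5}$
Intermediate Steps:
$a{\left(r,I \right)} = r^{2} + 65 I$
$\frac{1}{\left(-4977 - a{\left(g{\left(-6 \right)},-9 \right)}\right) - 9874} = \frac{1}{\left(-4977 - \left(0^{2} + 65 \left(-9\right)\right)\right) - 9874} = \frac{1}{\left(-4977 - \left(0 - 585\right)\right) - 9874} = \frac{1}{\left(-4977 - -585\right) - 9874} = \frac{1}{\left(-4977 + 585\right) - 9874} = \frac{1}{-4392 - 9874} = \frac{1}{-14266} = - \frac{1}{14266}$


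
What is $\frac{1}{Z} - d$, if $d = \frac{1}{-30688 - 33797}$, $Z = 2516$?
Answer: $\frac{67001}{162244260} \approx 0.00041296$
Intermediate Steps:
$d = - \frac{1}{64485}$ ($d = \frac{1}{-64485} = - \frac{1}{64485} \approx -1.5507 \cdot 10^{-5}$)
$\frac{1}{Z} - d = \frac{1}{2516} - - \frac{1}{64485} = \frac{1}{2516} + \frac{1}{64485} = \frac{67001}{162244260}$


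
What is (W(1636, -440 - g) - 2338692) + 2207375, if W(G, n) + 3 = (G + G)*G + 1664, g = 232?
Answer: 5223336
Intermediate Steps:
W(G, n) = 1661 + 2*G² (W(G, n) = -3 + ((G + G)*G + 1664) = -3 + ((2*G)*G + 1664) = -3 + (2*G² + 1664) = -3 + (1664 + 2*G²) = 1661 + 2*G²)
(W(1636, -440 - g) - 2338692) + 2207375 = ((1661 + 2*1636²) - 2338692) + 2207375 = ((1661 + 2*2676496) - 2338692) + 2207375 = ((1661 + 5352992) - 2338692) + 2207375 = (5354653 - 2338692) + 2207375 = 3015961 + 2207375 = 5223336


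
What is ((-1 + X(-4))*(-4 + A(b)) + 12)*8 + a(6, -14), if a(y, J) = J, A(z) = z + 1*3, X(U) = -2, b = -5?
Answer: 226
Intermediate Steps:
A(z) = 3 + z (A(z) = z + 3 = 3 + z)
((-1 + X(-4))*(-4 + A(b)) + 12)*8 + a(6, -14) = ((-1 - 2)*(-4 + (3 - 5)) + 12)*8 - 14 = (-3*(-4 - 2) + 12)*8 - 14 = (-3*(-6) + 12)*8 - 14 = (18 + 12)*8 - 14 = 30*8 - 14 = 240 - 14 = 226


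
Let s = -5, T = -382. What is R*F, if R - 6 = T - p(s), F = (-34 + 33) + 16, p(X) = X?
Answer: -5565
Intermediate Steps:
F = 15 (F = -1 + 16 = 15)
R = -371 (R = 6 + (-382 - 1*(-5)) = 6 + (-382 + 5) = 6 - 377 = -371)
R*F = -371*15 = -5565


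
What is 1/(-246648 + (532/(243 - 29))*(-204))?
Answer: -107/26445600 ≈ -4.0460e-6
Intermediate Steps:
1/(-246648 + (532/(243 - 29))*(-204)) = 1/(-246648 + (532/214)*(-204)) = 1/(-246648 + (532*(1/214))*(-204)) = 1/(-246648 + (266/107)*(-204)) = 1/(-246648 - 54264/107) = 1/(-26445600/107) = -107/26445600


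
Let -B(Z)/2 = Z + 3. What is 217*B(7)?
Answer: -4340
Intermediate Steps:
B(Z) = -6 - 2*Z (B(Z) = -2*(Z + 3) = -2*(3 + Z) = -6 - 2*Z)
217*B(7) = 217*(-6 - 2*7) = 217*(-6 - 14) = 217*(-20) = -4340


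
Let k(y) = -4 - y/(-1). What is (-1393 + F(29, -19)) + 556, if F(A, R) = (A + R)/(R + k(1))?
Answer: -9212/11 ≈ -837.45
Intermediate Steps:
k(y) = -4 + y (k(y) = -4 - y*(-1) = -4 - (-1)*y = -4 + y)
F(A, R) = (A + R)/(-3 + R) (F(A, R) = (A + R)/(R + (-4 + 1)) = (A + R)/(R - 3) = (A + R)/(-3 + R))
(-1393 + F(29, -19)) + 556 = (-1393 + (29 - 19)/(-3 - 19)) + 556 = (-1393 + 10/(-22)) + 556 = (-1393 - 1/22*10) + 556 = (-1393 - 5/11) + 556 = -15328/11 + 556 = -9212/11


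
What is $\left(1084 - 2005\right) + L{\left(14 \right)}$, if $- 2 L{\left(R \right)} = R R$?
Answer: $-1019$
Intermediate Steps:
$L{\left(R \right)} = - \frac{R^{2}}{2}$ ($L{\left(R \right)} = - \frac{R R}{2} = - \frac{R^{2}}{2}$)
$\left(1084 - 2005\right) + L{\left(14 \right)} = \left(1084 - 2005\right) - \frac{14^{2}}{2} = -921 - 98 = -1019$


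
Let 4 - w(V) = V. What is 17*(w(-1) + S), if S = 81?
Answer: 1462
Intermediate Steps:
w(V) = 4 - V
17*(w(-1) + S) = 17*((4 - 1*(-1)) + 81) = 17*((4 + 1) + 81) = 17*(5 + 81) = 17*86 = 1462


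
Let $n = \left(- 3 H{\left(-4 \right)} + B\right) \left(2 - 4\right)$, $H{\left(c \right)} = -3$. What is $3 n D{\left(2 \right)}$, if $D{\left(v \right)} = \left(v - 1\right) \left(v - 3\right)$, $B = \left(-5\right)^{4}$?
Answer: $3804$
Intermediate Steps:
$B = 625$
$D{\left(v \right)} = \left(-1 + v\right) \left(-3 + v\right)$
$n = -1268$ ($n = \left(\left(-3\right) \left(-3\right) + 625\right) \left(2 - 4\right) = \left(9 + 625\right) \left(-2\right) = 634 \left(-2\right) = -1268$)
$3 n D{\left(2 \right)} = 3 \left(-1268\right) \left(3 + 2^{2} - 8\right) = - 3804 \left(3 + 4 - 8\right) = \left(-3804\right) \left(-1\right) = 3804$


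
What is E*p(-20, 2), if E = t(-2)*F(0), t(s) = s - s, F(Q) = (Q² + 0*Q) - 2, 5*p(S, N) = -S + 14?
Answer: 0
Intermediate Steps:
p(S, N) = 14/5 - S/5 (p(S, N) = (-S + 14)/5 = (14 - S)/5 = 14/5 - S/5)
F(Q) = -2 + Q² (F(Q) = (Q² + 0) - 2 = Q² - 2 = -2 + Q²)
t(s) = 0
E = 0 (E = 0*(-2 + 0²) = 0*(-2 + 0) = 0*(-2) = 0)
E*p(-20, 2) = 0*(14/5 - ⅕*(-20)) = 0*(14/5 + 4) = 0*(34/5) = 0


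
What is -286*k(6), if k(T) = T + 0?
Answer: -1716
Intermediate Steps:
k(T) = T
-286*k(6) = -286*6 = -1716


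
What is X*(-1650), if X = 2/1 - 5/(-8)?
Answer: -17325/4 ≈ -4331.3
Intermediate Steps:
X = 21/8 (X = 2*1 - 5*(-⅛) = 2 + 5/8 = 21/8 ≈ 2.6250)
X*(-1650) = (21/8)*(-1650) = -17325/4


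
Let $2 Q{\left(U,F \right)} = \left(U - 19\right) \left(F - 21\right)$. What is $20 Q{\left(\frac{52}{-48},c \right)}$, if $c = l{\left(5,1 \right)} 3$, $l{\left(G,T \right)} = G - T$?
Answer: $\frac{3615}{2} \approx 1807.5$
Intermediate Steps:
$c = 12$ ($c = \left(5 - 1\right) 3 = 4 \cdot 3 = 12$)
$Q{\left(U,F \right)} = \frac{\left(-21 + F\right) \left(-19 + U\right)}{2}$ ($Q{\left(U,F \right)} = \frac{\left(U - 19\right) \left(F - 21\right)}{2} = \frac{\left(-19 + U\right) \left(-21 + F\right)}{2} = \frac{\left(-21 + F\right) \left(-19 + U\right)}{2}$)
$20 Q{\left(\frac{52}{-48},c \right)} = 20 \left(\frac{399}{2} - \frac{21 \frac{52}{-48}}{2} - 114 + \frac{1}{2} \cdot 12 \frac{52}{-48}\right) = 20 \left(\frac{399}{2} - \frac{21 \cdot 52 \left(- \frac{1}{48}\right)}{2} - 114 + \frac{1}{2} \cdot 12 \cdot 52 \left(- \frac{1}{48}\right)\right) = 20 \left(\frac{399}{2} - - \frac{91}{8} - 114 + \frac{1}{2} \cdot 12 \left(- \frac{13}{12}\right)\right) = 20 \left(\frac{399}{2} + \frac{91}{8} - 114 - \frac{13}{2}\right) = 20 \cdot \frac{723}{8} = \frac{3615}{2}$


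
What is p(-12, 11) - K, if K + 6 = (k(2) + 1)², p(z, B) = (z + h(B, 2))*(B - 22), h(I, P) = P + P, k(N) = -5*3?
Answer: -102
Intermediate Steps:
k(N) = -15
h(I, P) = 2*P
p(z, B) = (-22 + B)*(4 + z) (p(z, B) = (z + 2*2)*(B - 22) = (z + 4)*(-22 + B) = (4 + z)*(-22 + B) = (-22 + B)*(4 + z))
K = 190 (K = -6 + (-15 + 1)² = -6 + (-14)² = -6 + 196 = 190)
p(-12, 11) - K = (-88 - 22*(-12) + 4*11 + 11*(-12)) - 1*190 = (-88 + 264 + 44 - 132) - 190 = 88 - 190 = -102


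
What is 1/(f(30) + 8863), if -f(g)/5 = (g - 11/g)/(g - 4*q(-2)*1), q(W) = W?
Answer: 228/2019875 ≈ 0.00011288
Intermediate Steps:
f(g) = -5*(g - 11/g)/(8 + g) (f(g) = -5*(g - 11/g)/(g - 4*(-2)*1) = -5*(g - 11/g)/(g + 8*1) = -5*(g - 11/g)/(g + 8) = -5*(g - 11/g)/(8 + g))
1/(f(30) + 8863) = 1/(5*(11 - 1*30²)/(30*(8 + 30)) + 8863) = 1/(5*(1/30)*(11 - 1*900)/38 + 8863) = 1/(5*(1/30)*(1/38)*(11 - 900) + 8863) = 1/(5*(1/30)*(1/38)*(-889) + 8863) = 1/(-889/228 + 8863) = 1/(2019875/228) = 228/2019875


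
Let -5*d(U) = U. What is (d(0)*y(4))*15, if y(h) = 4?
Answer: 0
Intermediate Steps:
d(U) = -U/5
(d(0)*y(4))*15 = (-⅕*0*4)*15 = (0*4)*15 = 0*15 = 0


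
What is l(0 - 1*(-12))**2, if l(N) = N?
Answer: 144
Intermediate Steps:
l(0 - 1*(-12))**2 = (0 - 1*(-12))**2 = (0 + 12)**2 = 12**2 = 144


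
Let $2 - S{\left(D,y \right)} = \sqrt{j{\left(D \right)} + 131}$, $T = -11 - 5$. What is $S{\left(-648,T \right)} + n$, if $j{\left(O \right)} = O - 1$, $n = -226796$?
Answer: $-226794 - i \sqrt{518} \approx -2.2679 \cdot 10^{5} - 22.76 i$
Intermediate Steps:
$T = -16$ ($T = -11 - 5 = -16$)
$j{\left(O \right)} = -1 + O$ ($j{\left(O \right)} = O - 1 = -1 + O$)
$S{\left(D,y \right)} = 2 - \sqrt{130 + D}$ ($S{\left(D,y \right)} = 2 - \sqrt{\left(-1 + D\right) + 131} = 2 - \sqrt{130 + D}$)
$S{\left(-648,T \right)} + n = \left(2 - \sqrt{130 - 648}\right) - 226796 = \left(2 - \sqrt{-518}\right) - 226796 = \left(2 - i \sqrt{518}\right) - 226796 = -226794 - i \sqrt{518}$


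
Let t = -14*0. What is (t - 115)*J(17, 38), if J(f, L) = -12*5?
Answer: 6900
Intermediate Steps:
J(f, L) = -60
t = 0
(t - 115)*J(17, 38) = (0 - 115)*(-60) = -115*(-60) = 6900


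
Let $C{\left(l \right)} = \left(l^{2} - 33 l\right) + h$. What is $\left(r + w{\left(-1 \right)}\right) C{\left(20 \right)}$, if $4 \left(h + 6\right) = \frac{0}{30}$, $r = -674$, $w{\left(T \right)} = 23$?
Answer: $173166$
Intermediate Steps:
$h = -6$ ($h = -6 + \frac{0 \cdot \frac{1}{30}}{4} = -6 + \frac{1}{4} \cdot 0 = -6 + 0 = -6$)
$C{\left(l \right)} = -6 + l^{2} - 33 l$ ($C{\left(l \right)} = \left(l^{2} - 33 l\right) - 6 = -6 + l^{2} - 33 l$)
$\left(r + w{\left(-1 \right)}\right) C{\left(20 \right)} = \left(-674 + 23\right) \left(-6 + 20^{2} - 660\right) = - 651 \left(-6 + 400 - 660\right) = \left(-651\right) \left(-266\right) = 173166$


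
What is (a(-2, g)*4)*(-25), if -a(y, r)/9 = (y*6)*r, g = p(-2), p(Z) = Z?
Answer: 21600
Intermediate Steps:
g = -2
a(y, r) = -54*r*y (a(y, r) = -9*y*6*r = -9*6*y*r = -54*r*y)
(a(-2, g)*4)*(-25) = (-54*(-2)*(-2)*4)*(-25) = -216*4*(-25) = -864*(-25) = 21600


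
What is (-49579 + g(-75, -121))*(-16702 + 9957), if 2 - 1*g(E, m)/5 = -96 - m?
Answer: 335186030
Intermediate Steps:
g(E, m) = 490 + 5*m (g(E, m) = 10 - 5*(-96 - m) = 10 + (480 + 5*m) = 490 + 5*m)
(-49579 + g(-75, -121))*(-16702 + 9957) = (-49579 + (490 + 5*(-121)))*(-16702 + 9957) = (-49579 + (490 - 605))*(-6745) = (-49579 - 115)*(-6745) = -49694*(-6745) = 335186030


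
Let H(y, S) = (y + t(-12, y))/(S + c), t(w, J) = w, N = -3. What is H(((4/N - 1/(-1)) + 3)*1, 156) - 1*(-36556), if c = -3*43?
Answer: 2961008/81 ≈ 36556.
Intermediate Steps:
c = -129
H(y, S) = (-12 + y)/(-129 + S) (H(y, S) = (y - 12)/(S - 129) = (-12 + y)/(-129 + S))
H(((4/N - 1/(-1)) + 3)*1, 156) - 1*(-36556) = (-12 + ((4/(-3) - 1/(-1)) + 3)*1)/(-129 + 156) - 1*(-36556) = (-12 + ((4*(-⅓) - 1*(-1)) + 3)*1)/27 + 36556 = (-12 + ((-4/3 + 1) + 3)*1)/27 + 36556 = (-12 + (-⅓ + 3)*1)/27 + 36556 = (-12 + (8/3)*1)/27 + 36556 = (-12 + 8/3)/27 + 36556 = (1/27)*(-28/3) + 36556 = -28/81 + 36556 = 2961008/81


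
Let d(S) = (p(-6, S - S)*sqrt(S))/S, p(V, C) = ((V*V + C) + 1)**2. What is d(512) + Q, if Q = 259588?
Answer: 259588 + 1369*sqrt(2)/32 ≈ 2.5965e+5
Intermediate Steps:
p(V, C) = (1 + C + V**2)**2 (p(V, C) = ((V**2 + C) + 1)**2 = ((C + V**2) + 1)**2 = (1 + C + V**2)**2)
d(S) = 1369/sqrt(S) (d(S) = ((1 + (S - S) + (-6)**2)**2*sqrt(S))/S = ((1 + 0 + 36)**2*sqrt(S))/S = (37**2*sqrt(S))/S = (1369*sqrt(S))/S = 1369/sqrt(S))
d(512) + Q = 1369/sqrt(512) + 259588 = 1369*(sqrt(2)/32) + 259588 = 1369*sqrt(2)/32 + 259588 = 259588 + 1369*sqrt(2)/32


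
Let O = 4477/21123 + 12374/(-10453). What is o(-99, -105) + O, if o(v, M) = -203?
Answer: -45036717878/220798719 ≈ -203.97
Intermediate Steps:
O = -214577921/220798719 (O = 4477*(1/21123) + 12374*(-1/10453) = 4477/21123 - 12374/10453 = -214577921/220798719 ≈ -0.97183)
o(-99, -105) + O = -203 - 214577921/220798719 = -45036717878/220798719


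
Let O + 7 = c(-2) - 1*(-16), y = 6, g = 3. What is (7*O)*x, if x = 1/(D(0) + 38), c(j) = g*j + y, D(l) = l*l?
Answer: 63/38 ≈ 1.6579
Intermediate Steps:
D(l) = l²
c(j) = 6 + 3*j (c(j) = 3*j + 6 = 6 + 3*j)
x = 1/38 (x = 1/(0² + 38) = 1/(0 + 38) = 1/38 ≈ 0.026316)
O = 9 (O = -7 + ((6 + 3*(-2)) - 1*(-16)) = -7 + ((6 - 6) + 16) = -7 + (0 + 16) = -7 + 16 = 9)
(7*O)*x = (7*9)*(1/38) = 63*(1/38) = 63/38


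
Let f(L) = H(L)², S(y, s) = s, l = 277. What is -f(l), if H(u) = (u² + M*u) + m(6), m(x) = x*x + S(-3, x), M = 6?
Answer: -6151735489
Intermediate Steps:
m(x) = x + x² (m(x) = x*x + x = x² + x = x + x²)
H(u) = 42 + u² + 6*u (H(u) = (u² + 6*u) + 6*(1 + 6) = (u² + 6*u) + 6*7 = (u² + 6*u) + 42 = 42 + u² + 6*u)
f(L) = (42 + L² + 6*L)²
-f(l) = -(42 + 277² + 6*277)² = -(42 + 76729 + 1662)² = -1*78433² = -1*6151735489 = -6151735489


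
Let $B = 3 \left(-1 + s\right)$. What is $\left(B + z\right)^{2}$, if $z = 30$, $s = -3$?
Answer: $324$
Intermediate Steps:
$B = -12$ ($B = 3 \left(-1 - 3\right) = 3 \left(-4\right) = -12$)
$\left(B + z\right)^{2} = \left(-12 + 30\right)^{2} = 18^{2} = 324$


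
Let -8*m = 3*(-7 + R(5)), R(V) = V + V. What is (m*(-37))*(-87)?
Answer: -28971/8 ≈ -3621.4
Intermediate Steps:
R(V) = 2*V
m = -9/8 (m = -3*(-7 + 2*5)/8 = -3*(-7 + 10)/8 = -3*3/8 = -1/8*9 = -9/8 ≈ -1.1250)
(m*(-37))*(-87) = -9/8*(-37)*(-87) = (333/8)*(-87) = -28971/8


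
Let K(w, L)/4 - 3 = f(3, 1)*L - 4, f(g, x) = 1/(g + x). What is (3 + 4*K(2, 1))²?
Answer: 81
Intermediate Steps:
K(w, L) = -4 + L (K(w, L) = 12 + 4*(L/(3 + 1) - 4) = 12 + 4*(L/4 - 4) = 12 + 4*(-4 + L/4) = 12 + (-16 + L) = -4 + L)
(3 + 4*K(2, 1))² = (3 + 4*(-4 + 1))² = (3 + 4*(-3))² = (3 - 12)² = (-9)² = 81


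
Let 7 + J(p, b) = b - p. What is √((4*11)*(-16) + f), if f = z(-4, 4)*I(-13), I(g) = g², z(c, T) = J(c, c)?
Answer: I*√1887 ≈ 43.44*I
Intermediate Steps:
J(p, b) = -7 + b - p (J(p, b) = -7 + (b - p) = -7 + b - p)
z(c, T) = -7 (z(c, T) = -7 + c - c = -7)
f = -1183 (f = -7*(-13)² = -7*169 = -1183)
√((4*11)*(-16) + f) = √((4*11)*(-16) - 1183) = √(44*(-16) - 1183) = √(-704 - 1183) = √(-1887) = I*√1887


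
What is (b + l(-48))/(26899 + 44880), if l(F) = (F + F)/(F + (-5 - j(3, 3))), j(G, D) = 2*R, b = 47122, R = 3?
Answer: 2780294/4234961 ≈ 0.65651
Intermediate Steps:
j(G, D) = 6 (j(G, D) = 2*3 = 6)
l(F) = 2*F/(-11 + F) (l(F) = (F + F)/(F + (-5 - 1*6)) = (2*F)/(F + (-5 - 6)) = (2*F)/(F - 11) = (2*F)/(-11 + F) = 2*F/(-11 + F))
(b + l(-48))/(26899 + 44880) = (47122 + 2*(-48)/(-11 - 48))/(26899 + 44880) = (47122 + 2*(-48)/(-59))/71779 = (47122 + 2*(-48)*(-1/59))*(1/71779) = (47122 + 96/59)*(1/71779) = (2780294/59)*(1/71779) = 2780294/4234961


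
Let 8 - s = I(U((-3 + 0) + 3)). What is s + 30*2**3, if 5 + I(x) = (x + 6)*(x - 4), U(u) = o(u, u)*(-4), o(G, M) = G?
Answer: 277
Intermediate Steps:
U(u) = -4*u (U(u) = u*(-4) = -4*u)
I(x) = -5 + (-4 + x)*(6 + x) (I(x) = -5 + (x + 6)*(x - 4) = -5 + (6 + x)*(-4 + x) = -5 + (-4 + x)*(6 + x))
s = 37 (s = 8 - (-29 + (-4*((-3 + 0) + 3))**2 + 2*(-4*((-3 + 0) + 3))) = 8 - (-29 + (-4*(-3 + 3))**2 + 2*(-4*(-3 + 3))) = 8 - (-29 + (-4*0)**2 + 2*(-4*0)) = 8 - (-29 + 0**2 + 2*0) = 8 - (-29 + 0 + 0) = 8 - 1*(-29) = 8 + 29 = 37)
s + 30*2**3 = 37 + 30*2**3 = 37 + 30*8 = 37 + 240 = 277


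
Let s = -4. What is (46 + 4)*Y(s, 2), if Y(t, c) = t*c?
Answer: -400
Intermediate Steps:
Y(t, c) = c*t
(46 + 4)*Y(s, 2) = (46 + 4)*(2*(-4)) = 50*(-8) = -400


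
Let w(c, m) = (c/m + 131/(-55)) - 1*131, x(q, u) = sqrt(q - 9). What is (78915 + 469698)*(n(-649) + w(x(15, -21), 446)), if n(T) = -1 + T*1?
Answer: -23637539718/55 + 548613*sqrt(6)/446 ≈ -4.2977e+8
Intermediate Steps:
x(q, u) = sqrt(-9 + q)
w(c, m) = -7336/55 + c/m (w(c, m) = (c/m + 131*(-1/55)) - 131 = (c/m - 131/55) - 131 = (-131/55 + c/m) - 131 = -7336/55 + c/m)
n(T) = -1 + T
(78915 + 469698)*(n(-649) + w(x(15, -21), 446)) = (78915 + 469698)*((-1 - 649) + (-7336/55 + sqrt(-9 + 15)/446)) = 548613*(-650 + (-7336/55 + sqrt(6)*(1/446))) = 548613*(-650 + (-7336/55 + sqrt(6)/446)) = 548613*(-43086/55 + sqrt(6)/446) = -23637539718/55 + 548613*sqrt(6)/446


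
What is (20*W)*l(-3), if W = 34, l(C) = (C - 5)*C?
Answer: 16320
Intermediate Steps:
l(C) = C*(-5 + C) (l(C) = (-5 + C)*C = C*(-5 + C))
(20*W)*l(-3) = (20*34)*(-3*(-5 - 3)) = 680*(-3*(-8)) = 680*24 = 16320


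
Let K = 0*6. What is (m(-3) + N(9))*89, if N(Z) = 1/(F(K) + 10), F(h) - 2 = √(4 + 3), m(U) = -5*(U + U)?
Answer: 366858/137 - 89*√7/137 ≈ 2676.1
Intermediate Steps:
K = 0
m(U) = -10*U
F(h) = 2 + √7 (F(h) = 2 + √(4 + 3) = 2 + √7)
N(Z) = 1/(12 + √7) (N(Z) = 1/((2 + √7) + 10) = 1/(12 + √7))
(m(-3) + N(9))*89 = (-10*(-3) + (12/137 - √7/137))*89 = (30 + (12/137 - √7/137))*89 = (4122/137 - √7/137)*89 = 366858/137 - 89*√7/137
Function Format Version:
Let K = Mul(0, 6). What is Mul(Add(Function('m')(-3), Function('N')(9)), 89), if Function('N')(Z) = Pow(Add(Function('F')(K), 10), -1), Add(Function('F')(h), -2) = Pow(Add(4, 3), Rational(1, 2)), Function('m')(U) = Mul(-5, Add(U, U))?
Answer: Add(Rational(366858, 137), Mul(Rational(-89, 137), Pow(7, Rational(1, 2)))) ≈ 2676.1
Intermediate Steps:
K = 0
Function('m')(U) = Mul(-10, U) (Function('m')(U) = Mul(-5, Mul(2, U)) = Mul(-10, U))
Function('F')(h) = Add(2, Pow(7, Rational(1, 2))) (Function('F')(h) = Add(2, Pow(Add(4, 3), Rational(1, 2))) = Add(2, Pow(7, Rational(1, 2))))
Function('N')(Z) = Pow(Add(12, Pow(7, Rational(1, 2))), -1) (Function('N')(Z) = Pow(Add(Add(2, Pow(7, Rational(1, 2))), 10), -1) = Pow(Add(12, Pow(7, Rational(1, 2))), -1))
Mul(Add(Function('m')(-3), Function('N')(9)), 89) = Mul(Add(Mul(-10, -3), Add(Rational(12, 137), Mul(Rational(-1, 137), Pow(7, Rational(1, 2))))), 89) = Mul(Add(30, Add(Rational(12, 137), Mul(Rational(-1, 137), Pow(7, Rational(1, 2))))), 89) = Mul(Add(Rational(4122, 137), Mul(Rational(-1, 137), Pow(7, Rational(1, 2)))), 89) = Add(Rational(366858, 137), Mul(Rational(-89, 137), Pow(7, Rational(1, 2))))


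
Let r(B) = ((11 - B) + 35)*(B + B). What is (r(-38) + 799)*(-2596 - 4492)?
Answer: 39586480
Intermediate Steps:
r(B) = 2*B*(46 - B) (r(B) = (46 - B)*(2*B) = 2*B*(46 - B))
(r(-38) + 799)*(-2596 - 4492) = (2*(-38)*(46 - 1*(-38)) + 799)*(-2596 - 4492) = (2*(-38)*(46 + 38) + 799)*(-7088) = (2*(-38)*84 + 799)*(-7088) = (-6384 + 799)*(-7088) = -5585*(-7088) = 39586480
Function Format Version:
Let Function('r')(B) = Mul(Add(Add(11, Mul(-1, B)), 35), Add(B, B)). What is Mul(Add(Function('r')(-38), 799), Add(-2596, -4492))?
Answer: 39586480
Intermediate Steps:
Function('r')(B) = Mul(2, B, Add(46, Mul(-1, B))) (Function('r')(B) = Mul(Add(46, Mul(-1, B)), Mul(2, B)) = Mul(2, B, Add(46, Mul(-1, B))))
Mul(Add(Function('r')(-38), 799), Add(-2596, -4492)) = Mul(Add(Mul(2, -38, Add(46, Mul(-1, -38))), 799), Add(-2596, -4492)) = Mul(Add(Mul(2, -38, Add(46, 38)), 799), -7088) = Mul(Add(Mul(2, -38, 84), 799), -7088) = Mul(Add(-6384, 799), -7088) = Mul(-5585, -7088) = 39586480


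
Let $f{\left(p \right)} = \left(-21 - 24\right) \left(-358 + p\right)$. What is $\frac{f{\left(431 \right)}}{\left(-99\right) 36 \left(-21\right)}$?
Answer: $- \frac{365}{8316} \approx -0.043891$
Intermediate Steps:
$f{\left(p \right)} = 16110 - 45 p$ ($f{\left(p \right)} = - 45 \left(-358 + p\right) = 16110 - 45 p$)
$\frac{f{\left(431 \right)}}{\left(-99\right) 36 \left(-21\right)} = \frac{16110 - 19395}{\left(-99\right) 36 \left(-21\right)} = \frac{16110 - 19395}{\left(-3564\right) \left(-21\right)} = - \frac{3285}{74844} = \left(-3285\right) \frac{1}{74844} = - \frac{365}{8316}$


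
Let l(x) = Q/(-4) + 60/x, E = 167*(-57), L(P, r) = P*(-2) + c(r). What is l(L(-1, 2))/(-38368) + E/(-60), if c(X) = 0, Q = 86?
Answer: 60870747/383680 ≈ 158.65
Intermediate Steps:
L(P, r) = -2*P (L(P, r) = P*(-2) + 0 = -2*P + 0 = -2*P)
E = -9519
l(x) = -43/2 + 60/x (l(x) = 86/(-4) + 60/x = 86*(-1/4) + 60/x = -43/2 + 60/x)
l(L(-1, 2))/(-38368) + E/(-60) = (-43/2 + 60/((-2*(-1))))/(-38368) - 9519/(-60) = (-43/2 + 60/2)*(-1/38368) - 9519*(-1/60) = (-43/2 + 60*(1/2))*(-1/38368) + 3173/20 = (-43/2 + 30)*(-1/38368) + 3173/20 = (17/2)*(-1/38368) + 3173/20 = -17/76736 + 3173/20 = 60870747/383680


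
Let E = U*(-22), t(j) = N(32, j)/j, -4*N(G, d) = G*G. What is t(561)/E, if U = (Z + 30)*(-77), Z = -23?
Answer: -128/3326169 ≈ -3.8483e-5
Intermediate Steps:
U = -539 (U = (-23 + 30)*(-77) = 7*(-77) = -539)
N(G, d) = -G²/4 (N(G, d) = -G*G/4 = -G²/4)
t(j) = -256/j (t(j) = (-¼*32²)/j = (-¼*1024)/j = -256/j)
E = 11858 (E = -539*(-22) = 11858)
t(561)/E = -256/561/11858 = -256*1/561*(1/11858) = -256/561*1/11858 = -128/3326169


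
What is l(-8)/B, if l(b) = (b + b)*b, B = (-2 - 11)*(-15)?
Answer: 128/195 ≈ 0.65641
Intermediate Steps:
B = 195 (B = -13*(-15) = 195)
l(b) = 2*b² (l(b) = (2*b)*b = 2*b²)
l(-8)/B = (2*(-8)²)/195 = (2*64)*(1/195) = 128*(1/195) = 128/195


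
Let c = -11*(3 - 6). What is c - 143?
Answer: -110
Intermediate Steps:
c = 33 (c = -11*(-3) = 33)
c - 143 = 33 - 143 = -110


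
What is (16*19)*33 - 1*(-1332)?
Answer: 11364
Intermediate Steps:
(16*19)*33 - 1*(-1332) = 304*33 + 1332 = 10032 + 1332 = 11364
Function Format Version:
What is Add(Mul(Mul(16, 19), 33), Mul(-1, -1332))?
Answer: 11364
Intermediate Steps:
Add(Mul(Mul(16, 19), 33), Mul(-1, -1332)) = Add(Mul(304, 33), 1332) = Add(10032, 1332) = 11364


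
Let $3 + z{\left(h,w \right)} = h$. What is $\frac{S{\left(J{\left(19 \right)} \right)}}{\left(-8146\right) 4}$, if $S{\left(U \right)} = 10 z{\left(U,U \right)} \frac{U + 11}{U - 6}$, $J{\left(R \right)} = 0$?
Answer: $- \frac{55}{32584} \approx -0.0016879$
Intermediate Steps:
$z{\left(h,w \right)} = -3 + h$
$S{\left(U \right)} = \frac{\left(-30 + 10 U\right) \left(11 + U\right)}{-6 + U}$ ($S{\left(U \right)} = 10 \left(-3 + U\right) \frac{U + 11}{U - 6} = \left(-30 + 10 U\right) \frac{11 + U}{-6 + U} = \frac{\left(-30 + 10 U\right) \left(11 + U\right)}{-6 + U}$)
$\frac{S{\left(J{\left(19 \right)} \right)}}{\left(-8146\right) 4} = \frac{10 \frac{1}{-6 + 0} \left(-3 + 0\right) \left(11 + 0\right)}{\left(-8146\right) 4} = \frac{10 \frac{1}{-6} \left(-3\right) 11}{-32584} = 10 \left(- \frac{1}{6}\right) \left(-3\right) 11 \left(- \frac{1}{32584}\right) = 55 \left(- \frac{1}{32584}\right) = - \frac{55}{32584}$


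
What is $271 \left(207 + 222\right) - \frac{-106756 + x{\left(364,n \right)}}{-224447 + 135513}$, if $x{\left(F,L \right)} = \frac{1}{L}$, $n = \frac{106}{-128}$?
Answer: $\frac{273990685443}{2356751} \approx 1.1626 \cdot 10^{5}$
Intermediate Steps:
$n = - \frac{53}{64}$ ($n = 106 \left(- \frac{1}{128}\right) = - \frac{53}{64} \approx -0.82813$)
$271 \left(207 + 222\right) - \frac{-106756 + x{\left(364,n \right)}}{-224447 + 135513} = 271 \left(207 + 222\right) - \frac{-106756 + \frac{1}{- \frac{53}{64}}}{-224447 + 135513} = 271 \cdot 429 - \frac{-106756 - \frac{64}{53}}{-88934} = 116259 - \left(- \frac{5658132}{53}\right) \left(- \frac{1}{88934}\right) = 116259 - \frac{2829066}{2356751} = \frac{273990685443}{2356751}$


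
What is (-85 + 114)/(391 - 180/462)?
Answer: 2233/30077 ≈ 0.074243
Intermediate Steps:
(-85 + 114)/(391 - 180/462) = 29/(391 - 180*1/462) = 29/(391 - 30/77) = 29/(30077/77) = 29*(77/30077) = 2233/30077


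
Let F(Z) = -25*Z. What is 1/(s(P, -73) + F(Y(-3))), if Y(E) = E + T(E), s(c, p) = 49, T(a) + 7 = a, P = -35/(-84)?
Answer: 1/374 ≈ 0.0026738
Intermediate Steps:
P = 5/12 (P = -35*(-1/84) = 5/12 ≈ 0.41667)
T(a) = -7 + a
Y(E) = -7 + 2*E (Y(E) = E + (-7 + E) = -7 + 2*E)
1/(s(P, -73) + F(Y(-3))) = 1/(49 - 25*(-7 + 2*(-3))) = 1/(49 - 25*(-7 - 6)) = 1/(49 - 25*(-13)) = 1/(49 + 325) = 1/374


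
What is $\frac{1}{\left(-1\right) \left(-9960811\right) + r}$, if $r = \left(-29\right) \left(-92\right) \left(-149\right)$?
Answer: $\frac{1}{9563279} \approx 1.0457 \cdot 10^{-7}$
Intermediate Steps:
$r = -397532$ ($r = 2668 \left(-149\right) = -397532$)
$\frac{1}{\left(-1\right) \left(-9960811\right) + r} = \frac{1}{\left(-1\right) \left(-9960811\right) - 397532} = \frac{1}{9960811 - 397532} = \frac{1}{9563279}$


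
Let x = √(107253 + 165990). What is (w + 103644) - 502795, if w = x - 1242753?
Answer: -1641904 + √273243 ≈ -1.6414e+6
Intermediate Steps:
x = √273243 ≈ 522.73
w = -1242753 + √273243 (w = √273243 - 1242753 = -1242753 + √273243 ≈ -1.2422e+6)
(w + 103644) - 502795 = ((-1242753 + √273243) + 103644) - 502795 = (-1139109 + √273243) - 502795 = -1641904 + √273243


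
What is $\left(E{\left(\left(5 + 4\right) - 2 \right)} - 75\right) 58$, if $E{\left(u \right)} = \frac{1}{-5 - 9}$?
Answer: $- \frac{30479}{7} \approx -4354.1$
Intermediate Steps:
$E{\left(u \right)} = - \frac{1}{14}$ ($E{\left(u \right)} = \frac{1}{-14} = - \frac{1}{14}$)
$\left(E{\left(\left(5 + 4\right) - 2 \right)} - 75\right) 58 = \left(- \frac{1}{14} - 75\right) 58 = \left(- \frac{1051}{14}\right) 58 = - \frac{30479}{7}$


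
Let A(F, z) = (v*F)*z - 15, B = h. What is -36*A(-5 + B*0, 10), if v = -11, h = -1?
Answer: -19260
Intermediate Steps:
B = -1
A(F, z) = -15 - 11*F*z (A(F, z) = (-11*F)*z - 15 = -11*F*z - 15 = -15 - 11*F*z)
-36*A(-5 + B*0, 10) = -36*(-15 - 11*(-5 - 1*0)*10) = -36*(-15 - 11*(-5 + 0)*10) = -36*(-15 - 11*(-5)*10) = -36*(-15 + 550) = -36*535 = -19260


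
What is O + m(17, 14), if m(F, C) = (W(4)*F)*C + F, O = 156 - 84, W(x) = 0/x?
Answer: 89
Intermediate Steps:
W(x) = 0
O = 72
m(F, C) = F (m(F, C) = (0*F)*C + F = 0*C + F = 0 + F = F)
O + m(17, 14) = 72 + 17 = 89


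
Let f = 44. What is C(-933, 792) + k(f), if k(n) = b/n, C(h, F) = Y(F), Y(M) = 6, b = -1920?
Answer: -414/11 ≈ -37.636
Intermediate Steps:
C(h, F) = 6
k(n) = -1920/n
C(-933, 792) + k(f) = 6 - 1920/44 = 6 - 1920*1/44 = 6 - 480/11 = -414/11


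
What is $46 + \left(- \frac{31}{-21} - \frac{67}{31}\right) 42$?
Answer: $\frac{534}{31} \approx 17.226$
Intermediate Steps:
$46 + \left(- \frac{31}{-21} - \frac{67}{31}\right) 42 = 46 + \left(\left(-31\right) \left(- \frac{1}{21}\right) - \frac{67}{31}\right) 42 = 46 + \left(\frac{31}{21} - \frac{67}{31}\right) 42 = 46 - \frac{892}{31} = \frac{534}{31}$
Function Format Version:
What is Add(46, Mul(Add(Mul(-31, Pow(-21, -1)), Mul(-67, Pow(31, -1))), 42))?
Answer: Rational(534, 31) ≈ 17.226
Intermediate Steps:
Add(46, Mul(Add(Mul(-31, Pow(-21, -1)), Mul(-67, Pow(31, -1))), 42)) = Add(46, Mul(Add(Mul(-31, Rational(-1, 21)), Mul(-67, Rational(1, 31))), 42)) = Add(46, Mul(Add(Rational(31, 21), Rational(-67, 31)), 42)) = Add(46, Mul(Rational(-446, 651), 42)) = Add(46, Rational(-892, 31)) = Rational(534, 31)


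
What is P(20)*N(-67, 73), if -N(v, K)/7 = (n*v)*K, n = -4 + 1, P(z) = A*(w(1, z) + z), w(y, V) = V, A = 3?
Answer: -12325320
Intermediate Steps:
P(z) = 6*z (P(z) = 3*(z + z) = 3*(2*z) = 6*z)
n = -3
N(v, K) = 21*K*v (N(v, K) = -7*(-3*v)*K = -(-21)*K*v = 21*K*v)
P(20)*N(-67, 73) = (6*20)*(21*73*(-67)) = 120*(-102711) = -12325320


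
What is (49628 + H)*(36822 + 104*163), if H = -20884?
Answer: 1545679856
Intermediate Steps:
(49628 + H)*(36822 + 104*163) = (49628 - 20884)*(36822 + 104*163) = 28744*(36822 + 16952) = 28744*53774 = 1545679856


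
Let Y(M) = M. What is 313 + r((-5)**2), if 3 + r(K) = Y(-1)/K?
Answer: 7749/25 ≈ 309.96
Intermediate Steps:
r(K) = -3 - 1/K
313 + r((-5)**2) = 313 + (-3 - 1/((-5)**2)) = 313 + (-3 - 1/25) = 313 - 76/25 = 7749/25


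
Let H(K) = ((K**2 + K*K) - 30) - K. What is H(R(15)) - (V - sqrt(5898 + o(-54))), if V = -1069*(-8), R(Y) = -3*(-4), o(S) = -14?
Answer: -8306 + 2*sqrt(1471) ≈ -8229.3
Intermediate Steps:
R(Y) = 12
H(K) = -30 - K + 2*K**2 (H(K) = ((K**2 + K**2) - 30) - K = (2*K**2 - 30) - K = (-30 + 2*K**2) - K = -30 - K + 2*K**2)
V = 8552
H(R(15)) - (V - sqrt(5898 + o(-54))) = (-30 - 1*12 + 2*12**2) - (8552 - sqrt(5898 - 14)) = (-30 - 12 + 2*144) - (8552 - sqrt(5884)) = (-30 - 12 + 288) - (8552 - 2*sqrt(1471)) = 246 - (8552 - 2*sqrt(1471)) = 246 + (-8552 + 2*sqrt(1471)) = -8306 + 2*sqrt(1471)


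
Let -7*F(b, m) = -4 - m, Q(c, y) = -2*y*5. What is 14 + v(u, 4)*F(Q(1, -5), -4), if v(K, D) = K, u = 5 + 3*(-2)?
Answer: 14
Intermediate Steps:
Q(c, y) = -10*y
u = -1 (u = 5 - 6 = -1)
F(b, m) = 4/7 + m/7 (F(b, m) = -(-4 - m)/7 = 4/7 + m/7)
14 + v(u, 4)*F(Q(1, -5), -4) = 14 - (4/7 + (⅐)*(-4)) = 14 - (4/7 - 4/7) = 14 - 1*0 = 14 + 0 = 14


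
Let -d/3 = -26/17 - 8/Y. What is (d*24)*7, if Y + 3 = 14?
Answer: 212688/187 ≈ 1137.4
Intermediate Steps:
Y = 11 (Y = -3 + 14 = 11)
d = 1266/187 (d = -3*(-26/17 - 8/11) = -3*(-422/187) = 1266/187 ≈ 6.7701)
(d*24)*7 = ((1266/187)*24)*7 = (30384/187)*7 = 212688/187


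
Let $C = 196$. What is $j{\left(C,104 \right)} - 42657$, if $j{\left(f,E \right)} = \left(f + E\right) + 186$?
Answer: $-42171$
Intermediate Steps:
$j{\left(f,E \right)} = 186 + E + f$ ($j{\left(f,E \right)} = \left(E + f\right) + 186 = 186 + E + f$)
$j{\left(C,104 \right)} - 42657 = \left(186 + 104 + 196\right) - 42657 = 486 - 42657 = -42171$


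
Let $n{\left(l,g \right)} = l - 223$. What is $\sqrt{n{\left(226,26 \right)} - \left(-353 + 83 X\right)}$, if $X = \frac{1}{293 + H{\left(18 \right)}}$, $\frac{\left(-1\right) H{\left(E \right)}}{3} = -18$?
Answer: $\frac{\sqrt{42836803}}{347} \approx 18.862$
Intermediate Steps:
$H{\left(E \right)} = 54$ ($H{\left(E \right)} = \left(-3\right) \left(-18\right) = 54$)
$n{\left(l,g \right)} = -223 + l$
$X = \frac{1}{347}$ ($X = \frac{1}{293 + 54} = \frac{1}{347} \approx 0.0028818$)
$\sqrt{n{\left(226,26 \right)} - \left(-353 + 83 X\right)} = \sqrt{\left(-223 + 226\right) + \left(353 - \frac{83}{347}\right)} = \sqrt{3 + \left(353 - \frac{83}{347}\right)} = \sqrt{3 + \frac{122408}{347}} = \sqrt{\frac{123449}{347}} = \frac{\sqrt{42836803}}{347}$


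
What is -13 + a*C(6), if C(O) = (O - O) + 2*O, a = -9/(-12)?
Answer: -4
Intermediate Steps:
a = ¾ (a = -9*(-1/12) = ¾ ≈ 0.75000)
C(O) = 2*O (C(O) = 0 + 2*O = 2*O)
-13 + a*C(6) = -13 + 3*(2*6)/4 = -13 + (¾)*12 = -13 + 9 = -4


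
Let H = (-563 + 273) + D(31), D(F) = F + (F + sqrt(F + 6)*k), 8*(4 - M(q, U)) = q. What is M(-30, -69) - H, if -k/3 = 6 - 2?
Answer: 943/4 + 12*sqrt(37) ≈ 308.74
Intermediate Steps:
k = -12 (k = -3*(6 - 2) = -3*4 = -12)
M(q, U) = 4 - q/8
D(F) = -12*sqrt(6 + F) + 2*F (D(F) = F + (F + sqrt(F + 6)*(-12)) = F + (F + sqrt(6 + F)*(-12)) = F + (F - 12*sqrt(6 + F)) = -12*sqrt(6 + F) + 2*F)
H = -228 - 12*sqrt(37) (H = (-563 + 273) + (-12*sqrt(6 + 31) + 2*31) = -290 + (-12*sqrt(37) + 62) = -290 + (62 - 12*sqrt(37)) = -228 - 12*sqrt(37) ≈ -300.99)
M(-30, -69) - H = (4 - 1/8*(-30)) - (-228 - 12*sqrt(37)) = (4 + 15/4) + (228 + 12*sqrt(37)) = 31/4 + (228 + 12*sqrt(37)) = 943/4 + 12*sqrt(37)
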